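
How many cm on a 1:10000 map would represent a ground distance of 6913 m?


map_cm = 6913 * 100 / 10000 = 69.13 cm

69.13 cm


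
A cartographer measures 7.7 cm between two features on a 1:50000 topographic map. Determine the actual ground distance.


ground = 7.7 cm * 50000 / 100 = 3850.0 m = 3.85 km

3.85 km


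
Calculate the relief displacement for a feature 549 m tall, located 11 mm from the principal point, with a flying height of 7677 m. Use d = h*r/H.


d = h * r / H = 549 * 11 / 7677 = 0.79 mm

0.79 mm


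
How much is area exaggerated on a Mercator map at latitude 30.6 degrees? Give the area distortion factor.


area_distortion = 1/cos^2(30.6) = 1.35

1.35


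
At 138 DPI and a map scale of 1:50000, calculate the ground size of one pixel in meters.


pixel_cm = 2.54 / 138 ≈ 0.018406 cm
ground = pixel_cm * 50000 / 100 = 2.54 * 50000 / (138 * 100) = 127000 / 13800 ≈ 9.2 m

9.2 m


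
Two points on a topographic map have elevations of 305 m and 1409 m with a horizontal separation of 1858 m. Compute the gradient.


gradient = (1409 - 305) / 1858 = 1104 / 1858 = 0.5942

0.5942


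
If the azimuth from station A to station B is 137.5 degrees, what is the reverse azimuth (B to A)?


back azimuth = (137.5 + 180) mod 360 = 317.5 degrees

317.5 degrees


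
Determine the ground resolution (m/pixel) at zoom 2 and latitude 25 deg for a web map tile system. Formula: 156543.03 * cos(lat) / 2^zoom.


res = 156543.03 * cos(25) / 2^2 = 156543.03 * 0.90630779 / 4 = 35469.04 m/pixel

35469.04 m/pixel


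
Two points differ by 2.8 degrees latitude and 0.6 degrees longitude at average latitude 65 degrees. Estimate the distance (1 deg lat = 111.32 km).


dlat_km = 2.8 * 111.32 = 311.696
dlon_km = 0.6 * 111.32 * cos(65) ≈ 28.228
dist = sqrt(311.696^2 + 28.228^2) ≈ 313.0 km

313.0 km


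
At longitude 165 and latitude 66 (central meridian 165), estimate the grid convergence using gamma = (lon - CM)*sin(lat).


gamma = (165 - 165) * sin(66) = 0 * 0.913545 = 0.0 degrees

0.0 degrees


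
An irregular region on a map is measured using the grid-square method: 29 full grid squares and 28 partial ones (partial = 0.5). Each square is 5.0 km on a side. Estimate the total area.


effective squares = 29 + 28 * 0.5 = 43.0
area = 43.0 * 25.0 = 1075.0 km^2

1075.0 km^2


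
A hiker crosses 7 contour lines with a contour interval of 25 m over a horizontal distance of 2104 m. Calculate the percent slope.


elevation change = 7 * 25 = 175 m
slope = 175 / 2104 * 100 = 8.3%

8.3%


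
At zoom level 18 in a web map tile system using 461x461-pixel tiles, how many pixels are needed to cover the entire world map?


tiles per axis = 2^18 = 262144
total tiles = 262144^2 = 68719476736
pixels per axis = 262144 * 461 = 120848384
total pixels = 120848384^2 = 14604331915411456

14604331915411456 pixels


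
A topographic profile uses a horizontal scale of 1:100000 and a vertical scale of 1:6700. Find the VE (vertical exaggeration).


VE = horizontal_scale / vertical_scale = 100000 / 6700 ≈ 14.9

14.9x


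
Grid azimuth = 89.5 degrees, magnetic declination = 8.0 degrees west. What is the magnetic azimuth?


magnetic azimuth = grid azimuth - declination (east +ve)
mag_az = 89.5 - -8.0 = 97.5 degrees

97.5 degrees


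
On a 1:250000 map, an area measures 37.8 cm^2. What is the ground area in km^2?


ground_area = 37.8 * (250000/100)^2 = 236250000.0 m^2 = 236.25 km^2

236.25 km^2


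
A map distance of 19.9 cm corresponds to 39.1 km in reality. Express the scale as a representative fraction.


ground = 39.1 km = 3910000 cm; RF denominator = ground / map = 3910000 / 19.9 ≈ 196482; RF = 1:196482

1:196482


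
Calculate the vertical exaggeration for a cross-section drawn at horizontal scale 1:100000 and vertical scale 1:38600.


VE = horizontal_scale / vertical_scale = 100000 / 38600 ≈ 2.6

2.6x


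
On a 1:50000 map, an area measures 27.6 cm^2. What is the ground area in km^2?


ground_area = 27.6 * (50000/100)^2 = 6900000.0 m^2 = 6.9 km^2

6.9 km^2


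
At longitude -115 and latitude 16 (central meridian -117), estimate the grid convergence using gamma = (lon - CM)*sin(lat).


gamma = (-115 - -117) * sin(16) = 2 * 0.275637 = 0.551 degrees

0.551 degrees


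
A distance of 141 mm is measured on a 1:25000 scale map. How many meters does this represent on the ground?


ground = 141 mm * 25000 / 1000 = 3525.0 m

3525.0 m


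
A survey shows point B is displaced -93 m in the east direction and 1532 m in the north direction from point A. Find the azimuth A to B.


az = atan2(-93, 1532) = -3.5 deg
adjusted to 0-360: 356.5 degrees

356.5 degrees


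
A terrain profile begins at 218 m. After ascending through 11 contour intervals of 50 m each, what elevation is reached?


elevation = 218 + 11 * 50 = 768 m

768 m


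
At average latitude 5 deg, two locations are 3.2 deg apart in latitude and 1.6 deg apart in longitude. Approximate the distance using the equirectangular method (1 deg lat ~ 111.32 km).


dlat_km = 3.2 * 111.32 = 356.224
dlon_km = 1.6 * 111.32 * cos(5) ≈ 177.434
dist = sqrt(356.224^2 + 177.434^2) ≈ 398.0 km

398.0 km


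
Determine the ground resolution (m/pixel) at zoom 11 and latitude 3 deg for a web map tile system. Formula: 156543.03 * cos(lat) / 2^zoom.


res = 156543.03 * cos(3) / 2^11 = 156543.03 * 0.99862953 / 2048 = 76.33 m/pixel

76.33 m/pixel


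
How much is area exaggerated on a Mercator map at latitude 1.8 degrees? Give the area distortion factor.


area_distortion = 1/cos^2(1.8) = 1.001

1.001


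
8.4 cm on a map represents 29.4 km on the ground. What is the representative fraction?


ground = 29.4 km = 2940000 cm; RF denominator = ground / map = 2940000 / 8.4 = 350000; RF = 1:350000

1:350000


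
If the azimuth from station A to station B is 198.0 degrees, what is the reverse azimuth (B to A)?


back azimuth = (198.0 + 180) mod 360 = 18.0 degrees

18.0 degrees


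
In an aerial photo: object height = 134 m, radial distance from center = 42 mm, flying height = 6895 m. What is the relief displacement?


d = h * r / H = 134 * 42 / 6895 = 0.82 mm

0.82 mm


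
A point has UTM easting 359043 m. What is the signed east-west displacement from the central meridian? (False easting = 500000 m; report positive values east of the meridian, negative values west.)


displacement = 359043 - 500000 = -140957 m

-140957 m


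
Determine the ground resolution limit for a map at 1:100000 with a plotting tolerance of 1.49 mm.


ground = 1.49 mm * 100000 / 1000 = 149.0 m

149.0 m


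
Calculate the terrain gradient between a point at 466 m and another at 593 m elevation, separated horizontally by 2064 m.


gradient = (593 - 466) / 2064 = 127 / 2064 = 0.0615

0.0615


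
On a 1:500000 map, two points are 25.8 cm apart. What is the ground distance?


ground = 25.8 cm * 500000 / 100 = 129000.0 m = 129.0 km

129.0 km


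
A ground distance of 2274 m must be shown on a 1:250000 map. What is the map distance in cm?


map_cm = 2274 * 100 / 250000 = 0.9096 cm ≈ 0.91 cm

0.91 cm


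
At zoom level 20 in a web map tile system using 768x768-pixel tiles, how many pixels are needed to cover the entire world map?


tiles per axis = 2^20 = 1048576
total tiles = 1048576^2 = 1099511627776
pixels per axis = 1048576 * 768 = 805306368
total pixels = 805306368^2 = 648518346341351424

648518346341351424 pixels


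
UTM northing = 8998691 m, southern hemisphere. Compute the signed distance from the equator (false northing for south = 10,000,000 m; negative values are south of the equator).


For southern: actual = 8998691 - 10000000 = -1001309 m

-1001309 m


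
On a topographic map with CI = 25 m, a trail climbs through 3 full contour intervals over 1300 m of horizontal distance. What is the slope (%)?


elevation change = 3 * 25 = 75 m
slope = 75 / 1300 * 100 = 5.8%

5.8%


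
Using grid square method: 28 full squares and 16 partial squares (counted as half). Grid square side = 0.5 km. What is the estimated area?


effective squares = 28 + 16 * 0.5 = 36.0
area = 36.0 * 0.25 = 9.0 km^2

9.0 km^2


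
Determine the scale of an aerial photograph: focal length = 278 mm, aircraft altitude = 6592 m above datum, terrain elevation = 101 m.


scale = f / (H - h) = 278 mm / 6491 m = 278 / 6491000 = 1:23349

1:23349


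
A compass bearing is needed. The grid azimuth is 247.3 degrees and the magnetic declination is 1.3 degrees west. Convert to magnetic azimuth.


magnetic azimuth = grid azimuth - declination (east +ve)
mag_az = 247.3 - -1.3 = 248.6 degrees

248.6 degrees


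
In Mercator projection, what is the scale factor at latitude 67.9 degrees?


SF = 1 / cos(67.9) = 1 / 0.376224 = 2.658

2.658


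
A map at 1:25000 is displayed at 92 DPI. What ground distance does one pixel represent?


pixel_cm = 2.54 / 92 ≈ 0.027609 cm
ground = pixel_cm * 25000 / 100 = 2.54 * 25000 / (92 * 100) = 63500 / 9200 ≈ 6.9 m

6.9 m


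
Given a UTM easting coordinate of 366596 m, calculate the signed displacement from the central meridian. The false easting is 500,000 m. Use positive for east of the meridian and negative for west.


displacement = 366596 - 500000 = -133404 m

-133404 m


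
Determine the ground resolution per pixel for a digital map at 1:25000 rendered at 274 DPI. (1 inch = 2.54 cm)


pixel_cm = 2.54 / 274 ≈ 0.00927 cm
ground = pixel_cm * 25000 / 100 = 2.54 * 25000 / (274 * 100) = 63500 / 27400 ≈ 2.32 m

2.32 m


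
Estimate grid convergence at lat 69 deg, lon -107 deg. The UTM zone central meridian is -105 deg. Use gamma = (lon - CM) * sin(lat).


gamma = (-107 - -105) * sin(69) = -2 * 0.93358 = -1.867 degrees

-1.867 degrees


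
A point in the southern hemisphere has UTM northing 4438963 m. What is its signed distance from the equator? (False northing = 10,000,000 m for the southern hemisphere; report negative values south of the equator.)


For southern: actual = 4438963 - 10000000 = -5561037 m

-5561037 m


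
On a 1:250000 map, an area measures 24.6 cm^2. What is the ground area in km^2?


ground_area = 24.6 * (250000/100)^2 = 153750000.0 m^2 = 153.75 km^2

153.75 km^2


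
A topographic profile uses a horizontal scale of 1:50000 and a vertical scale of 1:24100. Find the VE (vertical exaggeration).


VE = horizontal_scale / vertical_scale = 50000 / 24100 ≈ 2.1

2.1x


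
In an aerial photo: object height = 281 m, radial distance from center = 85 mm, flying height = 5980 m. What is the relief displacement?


d = h * r / H = 281 * 85 / 5980 = 3.99 mm

3.99 mm


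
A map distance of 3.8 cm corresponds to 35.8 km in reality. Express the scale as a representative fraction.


ground = 35.8 km = 3580000 cm; RF denominator = ground / map = 3580000 / 3.8 ≈ 942105; RF = 1:942105

1:942105


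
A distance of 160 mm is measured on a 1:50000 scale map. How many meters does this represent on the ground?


ground = 160 mm * 50000 / 1000 = 8000.0 m

8000.0 m


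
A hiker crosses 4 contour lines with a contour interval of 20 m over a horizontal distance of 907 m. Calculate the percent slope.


elevation change = 4 * 20 = 80 m
slope = 80 / 907 * 100 = 8.8%

8.8%


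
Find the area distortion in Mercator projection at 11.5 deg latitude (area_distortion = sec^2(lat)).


area_distortion = 1/cos^2(11.5) = 1.041

1.041


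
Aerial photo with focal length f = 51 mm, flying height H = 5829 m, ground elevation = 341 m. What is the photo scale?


scale = f / (H - h) = 51 mm / 5488 m = 51 / 5488000 = 1:107608

1:107608


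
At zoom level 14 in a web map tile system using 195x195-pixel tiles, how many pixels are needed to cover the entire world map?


tiles per axis = 2^14 = 16384
total tiles = 16384^2 = 268435456
pixels per axis = 16384 * 195 = 3194880
total pixels = 3194880^2 = 10207258214400

10207258214400 pixels


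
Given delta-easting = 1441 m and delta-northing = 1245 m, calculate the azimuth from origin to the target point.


az = atan2(1441, 1245) = 49.2 deg
adjusted to 0-360: 49.2 degrees

49.2 degrees


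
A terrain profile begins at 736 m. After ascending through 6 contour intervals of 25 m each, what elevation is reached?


elevation = 736 + 6 * 25 = 886 m

886 m


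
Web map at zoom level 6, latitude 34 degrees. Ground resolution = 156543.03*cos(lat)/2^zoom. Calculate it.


res = 156543.03 * cos(34) / 2^6 = 156543.03 * 0.82903757 / 64 = 2027.81 m/pixel

2027.81 m/pixel


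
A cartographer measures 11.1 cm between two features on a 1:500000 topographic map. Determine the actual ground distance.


ground = 11.1 cm * 500000 / 100 = 55500.0 m = 55.5 km

55.5 km


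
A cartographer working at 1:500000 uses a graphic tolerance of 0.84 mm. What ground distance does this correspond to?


ground = 0.84 mm * 500000 / 1000 = 420.0 m

420.0 m


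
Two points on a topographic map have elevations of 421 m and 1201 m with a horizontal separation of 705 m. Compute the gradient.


gradient = (1201 - 421) / 705 = 780 / 705 = 1.1064

1.1064


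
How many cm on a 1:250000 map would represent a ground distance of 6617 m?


map_cm = 6617 * 100 / 250000 = 2.6468 cm ≈ 2.65 cm

2.65 cm


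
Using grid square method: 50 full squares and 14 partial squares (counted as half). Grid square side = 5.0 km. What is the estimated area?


effective squares = 50 + 14 * 0.5 = 57.0
area = 57.0 * 25.0 = 1425.0 km^2

1425.0 km^2


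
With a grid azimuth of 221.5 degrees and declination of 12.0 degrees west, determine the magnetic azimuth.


magnetic azimuth = grid azimuth - declination (east +ve)
mag_az = 221.5 - -12.0 = 233.5 degrees

233.5 degrees


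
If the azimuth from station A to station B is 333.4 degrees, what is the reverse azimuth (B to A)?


back azimuth = (333.4 + 180) mod 360 = 153.4 degrees

153.4 degrees


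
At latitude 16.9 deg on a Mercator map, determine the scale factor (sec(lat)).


SF = 1 / cos(16.9) = 1 / 0.956814 = 1.045

1.045


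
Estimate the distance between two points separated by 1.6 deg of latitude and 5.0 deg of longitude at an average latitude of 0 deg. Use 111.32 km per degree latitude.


dlat_km = 1.6 * 111.32 = 178.112
dlon_km = 5.0 * 111.32 * cos(0) ≈ 556.6
dist = sqrt(178.112^2 + 556.6^2) ≈ 584.4 km

584.4 km


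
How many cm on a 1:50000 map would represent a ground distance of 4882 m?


map_cm = 4882 * 100 / 50000 = 9.764 cm ≈ 9.76 cm

9.76 cm


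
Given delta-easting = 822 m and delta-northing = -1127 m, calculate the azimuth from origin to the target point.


az = atan2(822, -1127) = 143.9 deg
adjusted to 0-360: 143.9 degrees

143.9 degrees


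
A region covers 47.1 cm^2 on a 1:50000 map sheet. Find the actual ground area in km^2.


ground_area = 47.1 * (50000/100)^2 = 11775000.0 m^2 = 11.775 km^2

11.775 km^2


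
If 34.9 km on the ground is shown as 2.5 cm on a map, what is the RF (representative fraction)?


ground = 34.9 km = 3490000 cm; RF denominator = ground / map = 3490000 / 2.5 = 1396000; RF = 1:1396000

1:1396000


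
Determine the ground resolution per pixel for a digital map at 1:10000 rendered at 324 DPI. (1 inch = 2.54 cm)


pixel_cm = 2.54 / 324 ≈ 0.00784 cm
ground = pixel_cm * 10000 / 100 = 2.54 * 10000 / (324 * 100) = 25400 / 32400 ≈ 0.78 m

0.78 m


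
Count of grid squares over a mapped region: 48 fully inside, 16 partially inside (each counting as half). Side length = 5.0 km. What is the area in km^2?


effective squares = 48 + 16 * 0.5 = 56.0
area = 56.0 * 25.0 = 1400.0 km^2

1400.0 km^2


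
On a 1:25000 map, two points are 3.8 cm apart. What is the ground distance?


ground = 3.8 cm * 25000 / 100 = 950.0 m

950.0 m


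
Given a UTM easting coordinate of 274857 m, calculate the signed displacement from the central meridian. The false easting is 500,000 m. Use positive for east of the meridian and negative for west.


displacement = 274857 - 500000 = -225143 m

-225143 m


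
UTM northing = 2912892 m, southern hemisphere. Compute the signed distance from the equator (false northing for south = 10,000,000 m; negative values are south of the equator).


For southern: actual = 2912892 - 10000000 = -7087108 m

-7087108 m


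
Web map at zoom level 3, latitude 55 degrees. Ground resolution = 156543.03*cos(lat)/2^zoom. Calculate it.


res = 156543.03 * cos(55) / 2^3 = 156543.03 * 0.57357644 / 8 = 11223.67 m/pixel

11223.67 m/pixel


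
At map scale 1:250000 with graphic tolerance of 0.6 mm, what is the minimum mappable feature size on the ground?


ground = 0.6 mm * 250000 / 1000 = 150.0 m

150.0 m


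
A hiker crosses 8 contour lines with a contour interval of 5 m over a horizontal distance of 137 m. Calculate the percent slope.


elevation change = 8 * 5 = 40 m
slope = 40 / 137 * 100 = 29.2%

29.2%


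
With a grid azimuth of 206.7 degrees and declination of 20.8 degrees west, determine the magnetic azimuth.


magnetic azimuth = grid azimuth - declination (east +ve)
mag_az = 206.7 - -20.8 = 227.5 degrees

227.5 degrees


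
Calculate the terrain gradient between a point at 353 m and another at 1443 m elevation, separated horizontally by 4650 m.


gradient = (1443 - 353) / 4650 = 1090 / 4650 = 0.2344

0.2344


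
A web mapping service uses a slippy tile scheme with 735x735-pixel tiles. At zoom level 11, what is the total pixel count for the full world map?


tiles per axis = 2^11 = 2048
total tiles = 2048^2 = 4194304
pixels per axis = 2048 * 735 = 1505280
total pixels = 1505280^2 = 2265867878400

2265867878400 pixels


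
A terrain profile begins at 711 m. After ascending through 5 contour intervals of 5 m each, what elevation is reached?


elevation = 711 + 5 * 5 = 736 m

736 m


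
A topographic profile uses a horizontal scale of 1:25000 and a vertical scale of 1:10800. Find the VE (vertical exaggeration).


VE = horizontal_scale / vertical_scale = 25000 / 10800 ≈ 2.3

2.3x


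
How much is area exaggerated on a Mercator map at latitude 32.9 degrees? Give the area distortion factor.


area_distortion = 1/cos^2(32.9) = 1.419

1.419


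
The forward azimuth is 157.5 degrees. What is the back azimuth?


back azimuth = (157.5 + 180) mod 360 = 337.5 degrees

337.5 degrees


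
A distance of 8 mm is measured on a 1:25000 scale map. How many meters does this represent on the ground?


ground = 8 mm * 25000 / 1000 = 200.0 m

200.0 m


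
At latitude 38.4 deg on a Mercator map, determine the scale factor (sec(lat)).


SF = 1 / cos(38.4) = 1 / 0.783693 = 1.276

1.276


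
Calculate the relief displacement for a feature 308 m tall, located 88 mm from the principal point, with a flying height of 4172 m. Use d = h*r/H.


d = h * r / H = 308 * 88 / 4172 = 6.5 mm

6.5 mm


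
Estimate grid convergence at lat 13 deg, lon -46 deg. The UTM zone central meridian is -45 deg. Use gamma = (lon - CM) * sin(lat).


gamma = (-46 - -45) * sin(13) = -1 * 0.224951 = -0.225 degrees

-0.225 degrees


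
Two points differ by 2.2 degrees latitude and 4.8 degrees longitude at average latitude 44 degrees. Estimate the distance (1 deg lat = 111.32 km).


dlat_km = 2.2 * 111.32 = 244.904
dlon_km = 4.8 * 111.32 * cos(44) ≈ 384.369
dist = sqrt(244.904^2 + 384.369^2) ≈ 455.8 km

455.8 km


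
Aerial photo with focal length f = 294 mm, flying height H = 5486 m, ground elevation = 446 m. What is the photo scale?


scale = f / (H - h) = 294 mm / 5040 m = 294 / 5040000 = 1:17143

1:17143


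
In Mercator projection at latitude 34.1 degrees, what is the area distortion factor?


area_distortion = 1/cos^2(34.1) = 1.458

1.458


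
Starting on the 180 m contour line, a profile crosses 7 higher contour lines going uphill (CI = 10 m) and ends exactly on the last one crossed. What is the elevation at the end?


elevation = 180 + 7 * 10 = 250 m

250 m


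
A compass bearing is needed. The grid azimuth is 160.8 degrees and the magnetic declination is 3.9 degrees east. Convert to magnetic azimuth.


magnetic azimuth = grid azimuth - declination (east +ve)
mag_az = 160.8 - 3.9 = 156.9 degrees

156.9 degrees


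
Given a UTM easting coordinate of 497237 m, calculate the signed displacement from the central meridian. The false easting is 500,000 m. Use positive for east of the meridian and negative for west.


displacement = 497237 - 500000 = -2763 m

-2763 m


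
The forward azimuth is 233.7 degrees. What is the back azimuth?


back azimuth = (233.7 + 180) mod 360 = 53.7 degrees

53.7 degrees


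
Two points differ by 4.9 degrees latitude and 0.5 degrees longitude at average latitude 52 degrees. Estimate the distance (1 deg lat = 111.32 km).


dlat_km = 4.9 * 111.32 = 545.468
dlon_km = 0.5 * 111.32 * cos(52) ≈ 34.268
dist = sqrt(545.468^2 + 34.268^2) ≈ 546.5 km

546.5 km


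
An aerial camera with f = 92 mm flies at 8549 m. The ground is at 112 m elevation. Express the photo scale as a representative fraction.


scale = f / (H - h) = 92 mm / 8437 m = 92 / 8437000 = 1:91707

1:91707


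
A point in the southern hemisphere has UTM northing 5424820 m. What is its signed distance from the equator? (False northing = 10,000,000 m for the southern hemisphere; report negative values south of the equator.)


For southern: actual = 5424820 - 10000000 = -4575180 m

-4575180 m


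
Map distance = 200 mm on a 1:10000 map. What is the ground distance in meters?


ground = 200 mm * 10000 / 1000 = 2000.0 m

2000.0 m


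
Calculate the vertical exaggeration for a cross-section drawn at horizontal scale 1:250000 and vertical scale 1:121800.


VE = horizontal_scale / vertical_scale = 250000 / 121800 ≈ 2.1

2.1x


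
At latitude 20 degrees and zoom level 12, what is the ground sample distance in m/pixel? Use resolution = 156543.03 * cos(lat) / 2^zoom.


res = 156543.03 * cos(20) / 2^12 = 156543.03 * 0.93969262 / 4096 = 35.91 m/pixel

35.91 m/pixel


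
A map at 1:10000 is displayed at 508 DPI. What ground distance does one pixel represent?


pixel_cm = 2.54 / 508 = 0.005 cm
ground = pixel_cm * 10000 / 100 = 2.54 * 10000 / (508 * 100) = 25400 / 50800 = 0.5 m

0.5 m


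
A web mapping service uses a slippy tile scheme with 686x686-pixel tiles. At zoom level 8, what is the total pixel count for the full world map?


tiles per axis = 2^8 = 256
total tiles = 256^2 = 65536
pixels per axis = 256 * 686 = 175616
total pixels = 175616^2 = 30840979456

30840979456 pixels


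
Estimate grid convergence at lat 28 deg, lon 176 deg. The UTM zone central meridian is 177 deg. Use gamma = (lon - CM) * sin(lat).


gamma = (176 - 177) * sin(28) = -1 * 0.469472 = -0.469 degrees

-0.469 degrees


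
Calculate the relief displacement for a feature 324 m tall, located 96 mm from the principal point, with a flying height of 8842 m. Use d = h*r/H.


d = h * r / H = 324 * 96 / 8842 = 3.52 mm

3.52 mm


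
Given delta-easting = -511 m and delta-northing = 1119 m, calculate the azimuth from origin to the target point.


az = atan2(-511, 1119) = -24.5 deg
adjusted to 0-360: 335.5 degrees

335.5 degrees


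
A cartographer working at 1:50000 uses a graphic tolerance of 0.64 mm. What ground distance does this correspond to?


ground = 0.64 mm * 50000 / 1000 = 32.0 m

32.0 m


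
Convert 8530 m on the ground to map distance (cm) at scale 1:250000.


map_cm = 8530 * 100 / 250000 = 3.412 cm ≈ 3.41 cm

3.41 cm


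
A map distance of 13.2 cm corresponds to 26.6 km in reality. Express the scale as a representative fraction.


ground = 26.6 km = 2660000 cm; RF denominator = ground / map = 2660000 / 13.2 ≈ 201515; RF = 1:201515

1:201515


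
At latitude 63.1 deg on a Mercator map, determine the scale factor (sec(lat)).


SF = 1 / cos(63.1) = 1 / 0.452435 = 2.21

2.21


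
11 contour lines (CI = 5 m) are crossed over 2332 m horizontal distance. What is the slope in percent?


elevation change = 11 * 5 = 55 m
slope = 55 / 2332 * 100 = 2.4%

2.4%


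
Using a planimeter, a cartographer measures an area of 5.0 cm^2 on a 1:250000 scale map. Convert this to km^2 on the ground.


ground_area = 5.0 * (250000/100)^2 = 31250000.0 m^2 = 31.25 km^2

31.25 km^2


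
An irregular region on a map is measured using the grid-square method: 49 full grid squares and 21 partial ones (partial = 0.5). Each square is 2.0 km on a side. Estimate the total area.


effective squares = 49 + 21 * 0.5 = 59.5
area = 59.5 * 4.0 = 238.0 km^2

238.0 km^2


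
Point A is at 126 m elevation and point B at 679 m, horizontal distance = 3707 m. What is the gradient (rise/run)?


gradient = (679 - 126) / 3707 = 553 / 3707 = 0.1492

0.1492


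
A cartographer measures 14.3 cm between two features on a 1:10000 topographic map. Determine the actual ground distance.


ground = 14.3 cm * 10000 / 100 = 1430.0 m = 1.43 km

1.43 km


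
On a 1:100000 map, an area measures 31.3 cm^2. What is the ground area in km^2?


ground_area = 31.3 * (100000/100)^2 = 31300000.0 m^2 = 31.3 km^2

31.3 km^2


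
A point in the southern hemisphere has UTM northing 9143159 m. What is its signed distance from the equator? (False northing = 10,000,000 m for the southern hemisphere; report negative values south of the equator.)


For southern: actual = 9143159 - 10000000 = -856841 m

-856841 m


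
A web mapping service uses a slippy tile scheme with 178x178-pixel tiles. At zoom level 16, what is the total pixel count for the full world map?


tiles per axis = 2^16 = 65536
total tiles = 65536^2 = 4294967296
pixels per axis = 65536 * 178 = 11665408
total pixels = 11665408^2 = 136081743806464

136081743806464 pixels


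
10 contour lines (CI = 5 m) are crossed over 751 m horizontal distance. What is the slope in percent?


elevation change = 10 * 5 = 50 m
slope = 50 / 751 * 100 = 6.7%

6.7%


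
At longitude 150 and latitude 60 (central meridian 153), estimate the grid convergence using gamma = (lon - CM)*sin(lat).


gamma = (150 - 153) * sin(60) = -3 * 0.866025 = -2.598 degrees

-2.598 degrees


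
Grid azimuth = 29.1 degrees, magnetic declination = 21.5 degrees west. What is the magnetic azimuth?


magnetic azimuth = grid azimuth - declination (east +ve)
mag_az = 29.1 - -21.5 = 50.6 degrees

50.6 degrees


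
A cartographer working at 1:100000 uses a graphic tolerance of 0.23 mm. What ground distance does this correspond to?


ground = 0.23 mm * 100000 / 1000 = 23.0 m

23.0 m


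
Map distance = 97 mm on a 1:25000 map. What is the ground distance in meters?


ground = 97 mm * 25000 / 1000 = 2425.0 m

2425.0 m


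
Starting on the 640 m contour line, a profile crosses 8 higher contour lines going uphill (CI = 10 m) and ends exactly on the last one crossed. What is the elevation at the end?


elevation = 640 + 8 * 10 = 720 m

720 m


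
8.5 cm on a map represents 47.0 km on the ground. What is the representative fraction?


ground = 47.0 km = 4700000 cm; RF denominator = ground / map = 4700000 / 8.5 ≈ 552941; RF = 1:552941

1:552941


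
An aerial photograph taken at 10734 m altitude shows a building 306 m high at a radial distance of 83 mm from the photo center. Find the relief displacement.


d = h * r / H = 306 * 83 / 10734 = 2.37 mm

2.37 mm


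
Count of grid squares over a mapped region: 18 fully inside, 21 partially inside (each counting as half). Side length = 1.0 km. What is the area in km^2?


effective squares = 18 + 21 * 0.5 = 28.5
area = 28.5 * 1.0 = 28.5 km^2

28.5 km^2


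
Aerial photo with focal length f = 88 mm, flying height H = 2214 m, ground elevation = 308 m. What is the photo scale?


scale = f / (H - h) = 88 mm / 1906 m = 88 / 1906000 = 1:21659

1:21659


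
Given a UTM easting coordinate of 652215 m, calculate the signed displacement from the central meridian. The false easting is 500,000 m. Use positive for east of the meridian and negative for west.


displacement = 652215 - 500000 = 152215 m

152215 m


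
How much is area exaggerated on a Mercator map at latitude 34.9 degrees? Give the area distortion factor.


area_distortion = 1/cos^2(34.9) = 1.487

1.487


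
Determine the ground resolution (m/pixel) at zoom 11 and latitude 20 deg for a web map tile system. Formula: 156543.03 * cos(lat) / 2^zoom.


res = 156543.03 * cos(20) / 2^11 = 156543.03 * 0.93969262 / 2048 = 71.83 m/pixel

71.83 m/pixel


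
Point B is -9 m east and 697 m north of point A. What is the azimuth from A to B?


az = atan2(-9, 697) = -0.7 deg
adjusted to 0-360: 359.3 degrees

359.3 degrees


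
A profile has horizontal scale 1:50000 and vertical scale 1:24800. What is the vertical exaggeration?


VE = horizontal_scale / vertical_scale = 50000 / 24800 ≈ 2.0

2.0x


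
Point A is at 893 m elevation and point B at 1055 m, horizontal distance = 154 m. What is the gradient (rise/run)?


gradient = (1055 - 893) / 154 = 162 / 154 = 1.0519

1.0519


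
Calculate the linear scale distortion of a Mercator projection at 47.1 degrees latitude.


SF = 1 / cos(47.1) = 1 / 0.680721 = 1.469

1.469


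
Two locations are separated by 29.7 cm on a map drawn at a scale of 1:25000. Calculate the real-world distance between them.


ground = 29.7 cm * 25000 / 100 = 7425.0 m = 7.425 km

7.425 km


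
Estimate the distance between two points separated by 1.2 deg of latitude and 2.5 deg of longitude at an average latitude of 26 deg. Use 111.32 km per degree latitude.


dlat_km = 1.2 * 111.32 = 133.584
dlon_km = 2.5 * 111.32 * cos(26) ≈ 250.134
dist = sqrt(133.584^2 + 250.134^2) ≈ 283.6 km

283.6 km


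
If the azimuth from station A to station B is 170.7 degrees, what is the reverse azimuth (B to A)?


back azimuth = (170.7 + 180) mod 360 = 350.7 degrees

350.7 degrees


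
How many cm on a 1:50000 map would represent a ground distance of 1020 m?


map_cm = 1020 * 100 / 50000 = 2.04 cm

2.04 cm


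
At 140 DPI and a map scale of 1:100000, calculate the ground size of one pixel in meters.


pixel_cm = 2.54 / 140 ≈ 0.018143 cm
ground = pixel_cm * 100000 / 100 = 2.54 * 100000 / (140 * 100) = 254000 / 14000 ≈ 18.14 m

18.14 m


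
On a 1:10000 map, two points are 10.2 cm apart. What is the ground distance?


ground = 10.2 cm * 10000 / 100 = 1020.0 m = 1.02 km

1.02 km


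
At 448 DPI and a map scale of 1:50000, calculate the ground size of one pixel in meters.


pixel_cm = 2.54 / 448 ≈ 0.00567 cm
ground = pixel_cm * 50000 / 100 = 2.54 * 50000 / (448 * 100) = 127000 / 44800 ≈ 2.83 m

2.83 m


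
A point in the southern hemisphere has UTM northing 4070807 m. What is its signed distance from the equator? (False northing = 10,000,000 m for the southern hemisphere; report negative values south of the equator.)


For southern: actual = 4070807 - 10000000 = -5929193 m

-5929193 m


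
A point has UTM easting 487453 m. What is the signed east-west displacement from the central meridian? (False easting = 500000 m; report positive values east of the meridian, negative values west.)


displacement = 487453 - 500000 = -12547 m

-12547 m


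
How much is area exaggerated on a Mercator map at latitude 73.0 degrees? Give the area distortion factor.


area_distortion = 1/cos^2(73.0) = 11.698

11.698


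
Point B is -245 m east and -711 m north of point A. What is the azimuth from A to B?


az = atan2(-245, -711) = -161.0 deg
adjusted to 0-360: 199.0 degrees

199.0 degrees


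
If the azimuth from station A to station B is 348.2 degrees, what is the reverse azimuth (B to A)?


back azimuth = (348.2 + 180) mod 360 = 168.2 degrees

168.2 degrees


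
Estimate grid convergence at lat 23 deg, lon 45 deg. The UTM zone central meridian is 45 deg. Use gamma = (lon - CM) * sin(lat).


gamma = (45 - 45) * sin(23) = 0 * 0.390731 = 0.0 degrees

0.0 degrees


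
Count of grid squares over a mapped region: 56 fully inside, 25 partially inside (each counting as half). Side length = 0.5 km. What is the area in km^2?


effective squares = 56 + 25 * 0.5 = 68.5
area = 68.5 * 0.25 = 17.125 km^2

17.125 km^2


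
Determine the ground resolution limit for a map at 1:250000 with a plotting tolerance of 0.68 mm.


ground = 0.68 mm * 250000 / 1000 = 170.0 m

170.0 m


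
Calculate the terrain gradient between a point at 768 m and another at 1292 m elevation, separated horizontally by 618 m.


gradient = (1292 - 768) / 618 = 524 / 618 = 0.8479

0.8479


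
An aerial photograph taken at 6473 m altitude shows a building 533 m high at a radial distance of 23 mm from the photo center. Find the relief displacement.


d = h * r / H = 533 * 23 / 6473 = 1.89 mm

1.89 mm


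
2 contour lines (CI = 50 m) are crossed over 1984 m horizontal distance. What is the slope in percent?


elevation change = 2 * 50 = 100 m
slope = 100 / 1984 * 100 = 5.0%

5.0%


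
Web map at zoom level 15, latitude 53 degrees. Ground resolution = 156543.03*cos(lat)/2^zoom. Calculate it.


res = 156543.03 * cos(53) / 2^15 = 156543.03 * 0.60181502 / 32768 = 2.88 m/pixel

2.88 m/pixel


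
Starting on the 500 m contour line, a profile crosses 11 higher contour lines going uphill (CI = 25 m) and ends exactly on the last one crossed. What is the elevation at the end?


elevation = 500 + 11 * 25 = 775 m

775 m


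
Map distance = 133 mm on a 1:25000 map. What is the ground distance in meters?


ground = 133 mm * 25000 / 1000 = 3325.0 m

3325.0 m


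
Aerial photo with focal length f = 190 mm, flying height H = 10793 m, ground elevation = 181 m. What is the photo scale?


scale = f / (H - h) = 190 mm / 10612 m = 190 / 10612000 = 1:55853

1:55853


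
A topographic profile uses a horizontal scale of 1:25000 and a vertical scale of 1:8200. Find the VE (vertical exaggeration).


VE = horizontal_scale / vertical_scale = 25000 / 8200 ≈ 3.0

3.0x


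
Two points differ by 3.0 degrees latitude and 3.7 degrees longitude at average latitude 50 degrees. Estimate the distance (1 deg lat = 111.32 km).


dlat_km = 3.0 * 111.32 = 333.96
dlon_km = 3.7 * 111.32 * cos(50) ≈ 264.754
dist = sqrt(333.96^2 + 264.754^2) ≈ 426.2 km

426.2 km


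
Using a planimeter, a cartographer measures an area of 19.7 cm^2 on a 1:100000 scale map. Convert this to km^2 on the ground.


ground_area = 19.7 * (100000/100)^2 = 19700000.0 m^2 = 19.7 km^2

19.7 km^2


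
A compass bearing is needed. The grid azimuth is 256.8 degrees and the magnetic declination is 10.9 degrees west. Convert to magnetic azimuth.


magnetic azimuth = grid azimuth - declination (east +ve)
mag_az = 256.8 - -10.9 = 267.7 degrees

267.7 degrees


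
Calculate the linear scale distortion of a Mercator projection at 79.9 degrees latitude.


SF = 1 / cos(79.9) = 1 / 0.175367 = 5.702

5.702


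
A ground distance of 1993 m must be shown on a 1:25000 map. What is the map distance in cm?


map_cm = 1993 * 100 / 25000 = 7.972 cm ≈ 7.97 cm

7.97 cm


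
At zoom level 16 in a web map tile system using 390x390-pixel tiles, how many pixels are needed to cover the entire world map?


tiles per axis = 2^16 = 65536
total tiles = 65536^2 = 4294967296
pixels per axis = 65536 * 390 = 25559040
total pixels = 25559040^2 = 653264525721600

653264525721600 pixels


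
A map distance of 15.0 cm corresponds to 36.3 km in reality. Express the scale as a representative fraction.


ground = 36.3 km = 3630000 cm; RF denominator = ground / map = 3630000 / 15.0 = 242000; RF = 1:242000

1:242000


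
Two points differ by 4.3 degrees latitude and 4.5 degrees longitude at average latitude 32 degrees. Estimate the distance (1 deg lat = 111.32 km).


dlat_km = 4.3 * 111.32 = 478.676
dlon_km = 4.5 * 111.32 * cos(32) ≈ 424.821
dist = sqrt(478.676^2 + 424.821^2) ≈ 640.0 km

640.0 km


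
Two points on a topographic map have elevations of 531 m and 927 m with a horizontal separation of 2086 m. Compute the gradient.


gradient = (927 - 531) / 2086 = 396 / 2086 = 0.1898

0.1898


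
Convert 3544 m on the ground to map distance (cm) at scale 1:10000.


map_cm = 3544 * 100 / 10000 = 35.44 cm

35.44 cm


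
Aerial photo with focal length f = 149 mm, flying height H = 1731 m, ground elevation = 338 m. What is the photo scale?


scale = f / (H - h) = 149 mm / 1393 m = 149 / 1393000 = 1:9349

1:9349


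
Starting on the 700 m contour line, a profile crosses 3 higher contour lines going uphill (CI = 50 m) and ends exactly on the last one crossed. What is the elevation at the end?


elevation = 700 + 3 * 50 = 850 m

850 m


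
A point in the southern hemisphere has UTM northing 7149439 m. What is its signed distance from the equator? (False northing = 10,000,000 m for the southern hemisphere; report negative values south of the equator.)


For southern: actual = 7149439 - 10000000 = -2850561 m

-2850561 m


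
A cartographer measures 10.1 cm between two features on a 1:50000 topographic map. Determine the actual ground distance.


ground = 10.1 cm * 50000 / 100 = 5050.0 m = 5.05 km

5.05 km


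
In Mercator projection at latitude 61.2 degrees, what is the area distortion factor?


area_distortion = 1/cos^2(61.2) = 4.309

4.309


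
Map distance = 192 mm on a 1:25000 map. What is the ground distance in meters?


ground = 192 mm * 25000 / 1000 = 4800.0 m

4800.0 m


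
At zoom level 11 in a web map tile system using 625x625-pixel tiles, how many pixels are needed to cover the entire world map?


tiles per axis = 2^11 = 2048
total tiles = 2048^2 = 4194304
pixels per axis = 2048 * 625 = 1280000
total pixels = 1280000^2 = 1638400000000

1638400000000 pixels


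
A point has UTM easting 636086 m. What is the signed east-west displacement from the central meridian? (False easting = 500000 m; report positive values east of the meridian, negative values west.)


displacement = 636086 - 500000 = 136086 m

136086 m


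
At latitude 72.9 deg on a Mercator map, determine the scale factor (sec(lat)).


SF = 1 / cos(72.9) = 1 / 0.29404 = 3.401

3.401


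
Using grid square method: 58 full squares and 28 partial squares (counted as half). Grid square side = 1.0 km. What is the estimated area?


effective squares = 58 + 28 * 0.5 = 72.0
area = 72.0 * 1.0 = 72.0 km^2

72.0 km^2


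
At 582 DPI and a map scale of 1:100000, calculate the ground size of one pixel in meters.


pixel_cm = 2.54 / 582 ≈ 0.004364 cm
ground = pixel_cm * 100000 / 100 = 2.54 * 100000 / (582 * 100) = 254000 / 58200 ≈ 4.36 m

4.36 m


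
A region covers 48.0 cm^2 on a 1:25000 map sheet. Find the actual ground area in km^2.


ground_area = 48.0 * (25000/100)^2 = 3000000.0 m^2 = 3.0 km^2

3.0 km^2


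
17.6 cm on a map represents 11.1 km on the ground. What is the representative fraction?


ground = 11.1 km = 1110000 cm; RF denominator = ground / map = 1110000 / 17.6 ≈ 63068; RF = 1:63068

1:63068


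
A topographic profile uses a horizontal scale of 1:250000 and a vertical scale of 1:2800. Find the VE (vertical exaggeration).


VE = horizontal_scale / vertical_scale = 250000 / 2800 ≈ 89.3

89.3x


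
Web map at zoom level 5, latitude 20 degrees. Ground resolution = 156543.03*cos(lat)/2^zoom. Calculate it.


res = 156543.03 * cos(20) / 2^5 = 156543.03 * 0.93969262 / 32 = 4596.95 m/pixel

4596.95 m/pixel


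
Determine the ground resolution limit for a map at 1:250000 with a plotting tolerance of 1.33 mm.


ground = 1.33 mm * 250000 / 1000 = 332.5 m

332.5 m
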